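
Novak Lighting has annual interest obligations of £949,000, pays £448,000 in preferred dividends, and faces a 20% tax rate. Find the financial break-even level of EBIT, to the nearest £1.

Grossing the preferred dividend up to pre-tax terms: £448,000 / (1 − 0.20) = £560,000.00.
Financial break-even EBIT = interest + D_p ÷ (1 − t) = £949,000 + £560,000.00 = £1,509,000.00.

£1,509,000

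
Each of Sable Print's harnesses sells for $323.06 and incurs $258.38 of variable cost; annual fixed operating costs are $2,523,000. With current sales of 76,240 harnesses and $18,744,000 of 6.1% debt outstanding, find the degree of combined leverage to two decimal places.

At 76,240 units, contribution = 76,240 × $64.68 = $4,931,203.20.
EBIT = $4,931,203.20 − $2,523,000 = $2,408,203.20. Interest = $1,143,384.00, so EBIT − I = $1,264,819.20.
DCL = contribution ÷ (EBIT − I) = $4,931,203.20 ÷ $1,264,819.20 = 3.8987.

3.90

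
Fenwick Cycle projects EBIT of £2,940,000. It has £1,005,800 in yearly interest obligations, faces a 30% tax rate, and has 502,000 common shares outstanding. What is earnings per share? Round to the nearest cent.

Interest = £1,005,800.00, so EBT = £2,940,000 − £1,005,800.00 = £1,934,200.00.
After tax at 30%: net income = £1,934,200.00 × 0.70 = £1,353,940.00.
Per share: £1,353,940.00 / 502,000 shares = £2.70.

£2.70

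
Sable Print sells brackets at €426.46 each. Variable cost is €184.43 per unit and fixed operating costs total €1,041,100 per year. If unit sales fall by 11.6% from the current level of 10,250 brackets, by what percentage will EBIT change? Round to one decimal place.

-20.0%

Contribution at this volume is 10,250 × €242.03 = €2,480,807.50.
EBIT = €2,480,807.50 − €1,041,100 = €1,439,707.50.
Degree of operating leverage = €2,480,807.50 / €1,439,707.50 = 1.7231.
%ΔEBIT = DOL × %ΔSales = 1.7231 × -11.6% = -20.0%.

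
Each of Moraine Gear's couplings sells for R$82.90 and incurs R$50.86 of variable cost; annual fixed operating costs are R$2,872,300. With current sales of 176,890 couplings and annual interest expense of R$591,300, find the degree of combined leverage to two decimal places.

Total contribution margin = 176,890 × R$32.04 = R$5,667,555.60.
EBIT = R$5,667,555.60 − R$2,872,300 = R$2,795,255.60. Interest = R$591,300.00.
DOL = R$5,667,555.60 ÷ R$2,795,255.60 = 2.0276; DFL = R$2,795,255.60 ÷ R$2,203,955.60 = 1.2683.
Combined leverage = 2.0276 × 1.2683 = 2.5716.

2.57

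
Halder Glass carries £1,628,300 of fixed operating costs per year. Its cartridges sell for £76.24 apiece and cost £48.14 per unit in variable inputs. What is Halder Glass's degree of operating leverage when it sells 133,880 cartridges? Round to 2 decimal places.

1.76

At 133,880 units, contribution = 133,880 × £28.10 = £3,762,028.00.
EBIT = £3,762,028.00 − £1,628,300 = £2,133,728.00.
DOL = contribution ÷ EBIT = £3,762,028.00 ÷ £2,133,728.00 = 1.7631.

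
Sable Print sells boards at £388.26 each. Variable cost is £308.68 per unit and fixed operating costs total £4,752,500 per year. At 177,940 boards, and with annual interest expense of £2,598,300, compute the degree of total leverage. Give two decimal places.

At 177,940 units, contribution = 177,940 × £79.58 = £14,160,465.20.
EBIT = £14,160,465.20 − £4,752,500 = £9,407,965.20. Interest = £2,598,300.00, so EBIT − I = £6,809,665.20.
Degree of total leverage = total CM / (EBIT − interest) = £14,160,465.20 / £6,809,665.20 = 2.0795.

2.08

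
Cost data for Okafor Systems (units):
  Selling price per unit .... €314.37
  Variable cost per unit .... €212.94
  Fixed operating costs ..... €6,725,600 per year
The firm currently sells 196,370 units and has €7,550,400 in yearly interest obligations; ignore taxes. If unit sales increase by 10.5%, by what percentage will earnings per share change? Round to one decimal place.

+37.1%

Contribution at this volume is 196,370 × €101.43 = €19,917,809.10.
Operating income = contribution − fixed costs = €19,917,809.10 − €6,725,600 = €13,192,209.10.
After interest of €7,550,400.00, pre-tax earnings = €5,641,809.10.
Degree of combined leverage = contribution ÷ (EBIT − I) = €19,917,809.10 ÷ €5,641,809.10 = 3.5304.
%ΔEPS = DCL × %ΔSales = 3.5304 × +10.5% = +37.1%.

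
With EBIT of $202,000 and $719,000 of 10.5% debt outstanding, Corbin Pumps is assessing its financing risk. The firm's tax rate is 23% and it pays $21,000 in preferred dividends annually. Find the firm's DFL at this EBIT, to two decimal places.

2.04

Interest = $75,495.00.
Pre-tax preferred-dividend burden = $21,000 ÷ (1 − 0.23) = $27,272.73.
DFL = EBIT ÷ [EBIT − I − D_p/(1−t)] = $202,000 ÷ [$202,000 − $75,495.00 − $27,272.73] = $202,000 ÷ $99,232.27 = 2.0356.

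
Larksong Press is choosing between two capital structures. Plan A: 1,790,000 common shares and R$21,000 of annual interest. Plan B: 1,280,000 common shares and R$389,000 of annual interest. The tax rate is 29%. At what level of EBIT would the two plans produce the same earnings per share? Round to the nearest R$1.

Set EPS_A = EPS_B: (EBIT − R$21,000)(1 − 0.29) ÷ 1,790,000 = (EBIT − R$389,000)(1 − 0.29) ÷ 1,280,000.
Cancelling (1 − t) and cross-multiplying: 1,280,000·(EBIT − 21,000) = 1,790,000·(EBIT − 389,000).
EBIT × (1,790,000 − 1,280,000) = 389,000 × 1,790,000 − 21,000 × 1,280,000 = 669,430,000,000, so EBIT = 669,430,000,000 ÷ 510,000 = 1,312,607.84.

R$1,312,608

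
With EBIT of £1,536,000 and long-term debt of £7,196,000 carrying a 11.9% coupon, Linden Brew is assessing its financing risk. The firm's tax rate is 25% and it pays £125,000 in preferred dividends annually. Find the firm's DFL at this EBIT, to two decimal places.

2.99

Interest = £856,324.00.
Pre-tax preferred-dividend burden = £125,000 ÷ (1 − 0.25) = £166,666.67.
DFL = EBIT ÷ [EBIT − I − D_p/(1−t)] = £1,536,000 ÷ [£1,536,000 − £856,324.00 − £166,666.67] = £1,536,000 ÷ £513,009.33 = 2.9941.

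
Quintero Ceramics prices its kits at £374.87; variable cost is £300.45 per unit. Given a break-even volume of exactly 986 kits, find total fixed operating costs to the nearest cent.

£73,378.12

Each unit contributes £374.87 − £300.45 = £74.42.
Fixed costs = break-even units × CM = 986 × £74.42 = £73,378.12.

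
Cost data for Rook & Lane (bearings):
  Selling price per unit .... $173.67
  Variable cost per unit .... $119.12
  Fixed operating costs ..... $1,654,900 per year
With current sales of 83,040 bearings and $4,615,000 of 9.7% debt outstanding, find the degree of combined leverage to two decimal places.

At 83,040 units, contribution = 83,040 × $54.55 = $4,529,832.00.
Operating income = contribution − fixed costs = $4,529,832.00 − $1,654,900 = $2,874,932.00. Interest = $447,655.00.
DOL = $4,529,832.00 ÷ $2,874,932.00 = 1.5756; DFL = $2,874,932.00 ÷ $2,427,277.00 = 1.1844.
Combined leverage = 1.5756 × 1.1844 = 1.8661.

1.87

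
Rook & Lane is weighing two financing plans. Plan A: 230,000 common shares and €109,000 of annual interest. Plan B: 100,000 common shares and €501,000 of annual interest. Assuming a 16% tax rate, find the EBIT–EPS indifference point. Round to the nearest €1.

At indifference, (EBIT − 109,000)(1 − t)/230,000 = (EBIT − 501,000)(1 − t)/100,000.
The (1 − t) factor cancels: (EBIT − 109,000) × 100,000 = (EBIT − 501,000) × 230,000.
Solving, EBIT = (501,000·230,000 − 109,000·100,000) / (230,000 − 100,000) = 104,330,000,000 / 130,000 = 802,538.46.

€802,538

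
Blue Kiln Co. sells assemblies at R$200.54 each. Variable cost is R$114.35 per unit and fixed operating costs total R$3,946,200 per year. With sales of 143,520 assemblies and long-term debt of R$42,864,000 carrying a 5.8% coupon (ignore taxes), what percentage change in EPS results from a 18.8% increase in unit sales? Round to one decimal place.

Contribution at this volume is 143,520 × R$86.19 = R$12,369,988.80.
EBIT = R$12,369,988.80 − R$3,946,200 = R$8,423,788.80.
After interest of R$2,486,112.00, pre-tax earnings = R$5,937,676.80.
Degree of combined leverage = contribution ÷ (EBIT − I) = R$12,369,988.80 ÷ R$5,937,676.80 = 2.0833.
%ΔEPS = DCL × %ΔSales = 2.0833 × +18.8% = +39.2%.

+39.2%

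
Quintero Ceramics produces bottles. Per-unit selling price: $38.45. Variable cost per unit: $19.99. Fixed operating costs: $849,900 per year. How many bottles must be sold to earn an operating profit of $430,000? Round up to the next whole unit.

Each unit contributes $38.45 − $19.99 = $18.46.
Need Q such that Q × $18.46 − $849,900 = $430,000, i.e. Q = $1,279,900 / $18.46 = 69,333.69 → 69,334.

69,334 bottles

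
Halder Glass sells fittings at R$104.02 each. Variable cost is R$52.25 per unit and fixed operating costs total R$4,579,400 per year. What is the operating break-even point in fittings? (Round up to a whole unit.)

88,457 fittings

Unit CM = price − variable cost = R$104.02 − R$52.25 = R$51.77.
Break-even Q = R$4,579,400 / R$51.77 = 88,456.64 → 88,457 fittings.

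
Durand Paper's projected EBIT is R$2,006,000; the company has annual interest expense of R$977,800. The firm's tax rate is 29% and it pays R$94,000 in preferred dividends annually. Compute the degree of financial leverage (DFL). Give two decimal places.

Annual interest charges come to R$977,800.00.
Pre-tax preferred-dividend burden = R$94,000 ÷ (1 − 0.29) = R$132,394.37.
DFL = EBIT ÷ [EBIT − I − D_p/(1−t)] = R$2,006,000 ÷ [R$2,006,000 − R$977,800.00 − R$132,394.37] = R$2,006,000 ÷ R$895,805.63 = 2.2393.

2.24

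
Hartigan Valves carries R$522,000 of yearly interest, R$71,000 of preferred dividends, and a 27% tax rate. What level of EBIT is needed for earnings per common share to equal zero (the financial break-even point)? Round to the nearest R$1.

R$619,260

Preferred dividends are paid after tax, so their pre-tax equivalent is R$71,000 ÷ (1 − 0.27) = R$97,260.27.
Financial break-even EBIT = interest + D_p ÷ (1 − t) = R$522,000 + R$97,260.27 = R$619,260.27.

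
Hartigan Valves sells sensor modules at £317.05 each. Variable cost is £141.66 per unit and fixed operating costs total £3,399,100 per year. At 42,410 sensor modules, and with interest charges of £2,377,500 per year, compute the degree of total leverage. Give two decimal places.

4.48

Contribution at this volume is 42,410 × £175.39 = £7,438,289.90.
Operating income = contribution − fixed costs = £7,438,289.90 − £3,399,100 = £4,039,189.90. Interest = £2,377,500.00.
DOL = £7,438,289.90 ÷ £4,039,189.90 = 1.8415; DFL = £4,039,189.90 ÷ £1,661,689.90 = 2.4308.
Combined leverage = 1.8415 × 2.4308 = 4.4763.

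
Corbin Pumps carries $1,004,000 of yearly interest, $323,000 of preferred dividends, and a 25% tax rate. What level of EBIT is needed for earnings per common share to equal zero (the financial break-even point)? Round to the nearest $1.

$1,434,667

Grossing the preferred dividend up to pre-tax terms: $323,000 / (1 − 0.25) = $430,666.67.
Financial break-even EBIT = interest + D_p ÷ (1 − t) = $1,004,000 + $430,666.67 = $1,434,666.67.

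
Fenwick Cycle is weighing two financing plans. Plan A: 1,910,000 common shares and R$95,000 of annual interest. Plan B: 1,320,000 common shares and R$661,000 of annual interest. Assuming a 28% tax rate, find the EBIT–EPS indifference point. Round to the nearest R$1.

R$1,927,305

Set EPS_A = EPS_B: (EBIT − R$95,000)(1 − 0.28) ÷ 1,910,000 = (EBIT − R$661,000)(1 − 0.28) ÷ 1,320,000.
Cancelling (1 − t) and cross-multiplying: 1,320,000·(EBIT − 95,000) = 1,910,000·(EBIT − 661,000).
EBIT × (1,910,000 − 1,320,000) = 661,000 × 1,910,000 − 95,000 × 1,320,000 = 1,137,110,000,000, so EBIT = 1,137,110,000,000 ÷ 590,000 = 1,927,305.08.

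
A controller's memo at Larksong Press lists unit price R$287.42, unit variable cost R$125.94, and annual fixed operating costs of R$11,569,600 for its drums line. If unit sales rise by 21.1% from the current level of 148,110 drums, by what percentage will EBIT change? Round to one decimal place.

+40.9%

Total contribution margin = 148,110 × R$161.48 = R$23,916,802.80.
Subtracting fixed costs: EBIT = R$23,916,802.80 − R$11,569,600 = R$12,347,202.80.
Degree of operating leverage = R$23,916,802.80 / R$12,347,202.80 = 1.9370.
Operating income changes by 1.9370 × +21.1% = +40.9%.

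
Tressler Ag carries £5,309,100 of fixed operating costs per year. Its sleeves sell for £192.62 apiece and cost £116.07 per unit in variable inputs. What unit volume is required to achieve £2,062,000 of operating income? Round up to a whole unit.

96,292 sleeves

Unit CM = price − variable cost = £192.62 − £116.07 = £76.55.
Required volume = (fixed costs + target profit) ÷ CM = (£5,309,100 + £2,062,000) ÷ £76.55 = 96,291.31, so 96,292 sleeves.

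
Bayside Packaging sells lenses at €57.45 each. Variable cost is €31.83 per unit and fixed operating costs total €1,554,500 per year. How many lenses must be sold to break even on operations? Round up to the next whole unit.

Each unit contributes €57.45 − €31.83 = €25.62.
Units to break even: €1,554,500 ÷ €25.62 = 60,675.25, rounded up to 60,676.

60,676 lenses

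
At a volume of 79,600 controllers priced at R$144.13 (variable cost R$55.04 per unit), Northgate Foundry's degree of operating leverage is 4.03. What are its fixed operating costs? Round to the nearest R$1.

R$5,331,871

At 79,600 units, contribution = 79,600 × R$89.09 = R$7,091,564.00.
DOL = contribution / EBIT, so EBIT = R$7,091,564.00 / 4.03 = R$1,759,693.30.
Fixed costs = CM − EBIT = R$7,091,564.00 − R$1,759,693.30 = R$5,331,871.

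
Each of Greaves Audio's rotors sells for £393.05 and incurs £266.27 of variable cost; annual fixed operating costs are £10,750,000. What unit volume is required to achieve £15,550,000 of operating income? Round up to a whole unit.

207,446 rotors

Each unit contributes £393.05 − £266.27 = £126.78.
Need Q such that Q × £126.78 − £10,750,000 = £15,550,000, i.e. Q = £26,300,000 / £126.78 = 207,445.97 → 207,446.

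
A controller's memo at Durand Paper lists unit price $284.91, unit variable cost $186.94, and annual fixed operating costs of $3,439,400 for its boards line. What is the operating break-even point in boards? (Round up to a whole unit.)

Each unit contributes $284.91 − $186.94 = $97.97.
Break-even volume = fixed costs ÷ CM per unit = $3,439,400 ÷ $97.97 = 35,106.67, so 35,107 boards.

35,107 boards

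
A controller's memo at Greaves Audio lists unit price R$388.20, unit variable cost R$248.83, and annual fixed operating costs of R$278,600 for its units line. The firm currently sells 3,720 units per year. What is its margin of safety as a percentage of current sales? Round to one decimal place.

46.3%

Contribution margin per unit = R$388.20 − R$248.83 = R$139.37. Break-even units = R$278,600 ÷ R$139.37 = 1,999.00; break-even revenue = 1,999.00 × R$388.20 = R$776,010.05.
Current sales = 3,720 × R$388.20 = R$1,444,104.00.
Margin of safety = (R$1,444,104.00 − R$776,010.05) ÷ R$1,444,104.00 = 46.3%.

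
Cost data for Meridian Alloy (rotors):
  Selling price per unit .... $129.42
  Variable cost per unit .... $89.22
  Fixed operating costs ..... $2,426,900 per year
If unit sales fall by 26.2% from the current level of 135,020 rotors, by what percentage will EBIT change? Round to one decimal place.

-47.4%

At 135,020 units, contribution = 135,020 × $40.20 = $5,427,804.00.
Operating income = contribution − fixed costs = $5,427,804.00 − $2,426,900 = $3,000,904.00.
So DOL = total CM / EBIT = $5,427,804.00 / $3,000,904.00 = 1.8087.
Operating income changes by 1.8087 × -26.2% = -47.4%.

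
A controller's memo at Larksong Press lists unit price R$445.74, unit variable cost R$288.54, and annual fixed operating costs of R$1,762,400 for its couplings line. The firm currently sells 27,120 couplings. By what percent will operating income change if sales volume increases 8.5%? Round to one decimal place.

+14.5%

At 27,120 units, contribution = 27,120 × R$157.20 = R$4,263,264.00.
Operating income = contribution − fixed costs = R$4,263,264.00 − R$1,762,400 = R$2,500,864.00.
So DOL = total CM / EBIT = R$4,263,264.00 / R$2,500,864.00 = 1.7047.
%ΔEBIT = DOL × %ΔSales = 1.7047 × +8.5% = +14.5%.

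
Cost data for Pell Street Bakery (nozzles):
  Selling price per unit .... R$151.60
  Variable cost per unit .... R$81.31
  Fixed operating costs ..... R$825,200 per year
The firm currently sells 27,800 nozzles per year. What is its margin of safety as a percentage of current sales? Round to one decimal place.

Contribution margin per unit = R$151.60 − R$81.31 = R$70.29. Break-even units = R$825,200 ÷ R$70.29 = 11,739.93; break-even revenue = 11,739.93 × R$151.60 = R$1,779,774.08.
Actual sales revenue = 27,800 × R$151.60 = R$4,214,480.00.
Margin of safety = (R$4,214,480.00 − R$1,779,774.08) ÷ R$4,214,480.00 = 57.8%.

57.8%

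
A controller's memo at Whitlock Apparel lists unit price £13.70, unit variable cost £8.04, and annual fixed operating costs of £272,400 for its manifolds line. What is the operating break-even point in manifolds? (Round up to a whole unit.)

48,128 manifolds

Each unit contributes £13.70 − £8.04 = £5.66.
Units to break even: £272,400 ÷ £5.66 = 48,127.21, rounded up to 48,128.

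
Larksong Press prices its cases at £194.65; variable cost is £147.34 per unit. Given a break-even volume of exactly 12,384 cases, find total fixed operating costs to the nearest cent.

Contribution margin per unit = £194.65 − £147.34 = £47.31.
Since BE = FC / CM, FC = 12,384 × £47.31 = £585,887.04.

£585,887.04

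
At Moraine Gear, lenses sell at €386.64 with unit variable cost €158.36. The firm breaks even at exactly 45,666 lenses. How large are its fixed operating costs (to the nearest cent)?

€10,424,634.48

Contribution margin per unit = €386.64 − €158.36 = €228.28.
Fixed costs = break-even units × CM = 45,666 × €228.28 = €10,424,634.48.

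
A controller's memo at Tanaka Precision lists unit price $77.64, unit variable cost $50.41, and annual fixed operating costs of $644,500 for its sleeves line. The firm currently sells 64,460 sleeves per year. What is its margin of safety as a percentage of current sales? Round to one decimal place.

63.3%

Unit CM = price − variable cost = $77.64 − $50.41 = $27.23. Break-even units = $644,500 ÷ $27.23 = 23,668.75; break-even revenue = 23,668.75 × $77.64 = $1,837,641.57.
Current sales = 64,460 × $77.64 = $5,004,674.40.
Margin of safety = ($5,004,674.40 − $1,837,641.57) ÷ $5,004,674.40 = 63.3%.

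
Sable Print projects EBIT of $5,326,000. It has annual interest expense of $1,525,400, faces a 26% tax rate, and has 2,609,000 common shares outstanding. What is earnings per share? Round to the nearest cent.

Pre-tax income = $5,326,000 − $1,525,400.00 = $3,800,600.00.
Net income = $3,800,600.00 × (1 − 0.26) = $2,812,444.00.
Per share: $2,812,444.00 / 2,609,000 shares = $1.08.

$1.08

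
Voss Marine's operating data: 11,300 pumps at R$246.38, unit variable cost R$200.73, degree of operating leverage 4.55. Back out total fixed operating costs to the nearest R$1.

R$402,472

Contribution at this volume is 11,300 × R$45.65 = R$515,845.00.
DOL = contribution / EBIT, so EBIT = R$515,845.00 / 4.55 = R$113,372.53.
And FC = contribution − EBIT = R$515,845.00 − R$113,372.53 = R$402,472.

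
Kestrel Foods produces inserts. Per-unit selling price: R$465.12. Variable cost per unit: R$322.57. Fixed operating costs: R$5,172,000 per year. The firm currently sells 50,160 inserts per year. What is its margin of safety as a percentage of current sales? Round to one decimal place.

Unit CM = price − variable cost = R$465.12 − R$322.57 = R$142.55. Break-even units = R$5,172,000 ÷ R$142.55 = 36,282.01; break-even revenue = 36,282.01 × R$465.12 = R$16,875,486.78.
Actual sales revenue = 50,160 × R$465.12 = R$23,330,419.20.
Margin of safety = (R$23,330,419.20 − R$16,875,486.78) ÷ R$23,330,419.20 = 27.7%.

27.7%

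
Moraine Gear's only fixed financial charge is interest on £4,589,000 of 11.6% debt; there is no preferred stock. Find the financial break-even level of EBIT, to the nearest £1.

£532,324

Annual interest = 11.6% × £4,589,000 = £532,324.00.
With no preferred dividends, EPS = 0 when EBIT exactly covers interest, so the financial break-even EBIT is £532,324.00.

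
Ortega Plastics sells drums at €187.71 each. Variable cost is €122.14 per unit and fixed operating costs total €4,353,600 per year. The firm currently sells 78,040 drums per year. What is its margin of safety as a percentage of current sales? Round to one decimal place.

Each unit contributes €187.71 − €122.14 = €65.57. Break-even units = €4,353,600 ÷ €65.57 = 66,396.22; break-even revenue = 66,396.22 × €187.71 = €12,463,234.04.
Actual sales revenue = 78,040 × €187.71 = €14,648,888.40.
Margin of safety = (€14,648,888.40 − €12,463,234.04) ÷ €14,648,888.40 = 14.9%.

14.9%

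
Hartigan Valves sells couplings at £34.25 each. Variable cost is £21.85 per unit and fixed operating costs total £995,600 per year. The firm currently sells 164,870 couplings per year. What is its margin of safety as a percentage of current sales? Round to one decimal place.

51.3%

Contribution margin per unit = £34.25 − £21.85 = £12.40. Break-even units = £995,600 ÷ £12.40 = 80,290.32; break-even revenue = 80,290.32 × £34.25 = £2,749,943.55.
Current sales = 164,870 × £34.25 = £5,646,797.50.
Margin of safety = (£5,646,797.50 − £2,749,943.55) ÷ £5,646,797.50 = 51.3%.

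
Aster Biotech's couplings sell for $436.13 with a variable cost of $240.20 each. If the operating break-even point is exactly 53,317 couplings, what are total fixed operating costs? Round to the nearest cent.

Contribution margin per unit = $436.13 − $240.20 = $195.93.
Since BE = FC / CM, FC = 53,317 × $195.93 = $10,446,399.81.

$10,446,399.81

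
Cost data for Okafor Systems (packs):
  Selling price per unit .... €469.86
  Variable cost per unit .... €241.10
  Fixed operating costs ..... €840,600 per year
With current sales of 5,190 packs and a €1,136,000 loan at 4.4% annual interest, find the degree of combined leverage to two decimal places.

4.00

Contribution at this volume is 5,190 × €228.76 = €1,187,264.40.
Operating income = contribution − fixed costs = €1,187,264.40 − €840,600 = €346,664.40. Interest = €49,984.00.
DOL = €1,187,264.40 ÷ €346,664.40 = 3.4248; DFL = €346,664.40 ÷ €296,680.40 = 1.1685.
Combined leverage = 3.4248 × 1.1685 = 4.0019.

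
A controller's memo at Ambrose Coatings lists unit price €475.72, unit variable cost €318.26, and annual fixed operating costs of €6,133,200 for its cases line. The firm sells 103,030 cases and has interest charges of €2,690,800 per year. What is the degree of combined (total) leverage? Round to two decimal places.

Contribution at this volume is 103,030 × €157.46 = €16,223,103.80.
Operating income = contribution − fixed costs = €16,223,103.80 − €6,133,200 = €10,089,903.80. Interest = €2,690,800.00.
DOL = €16,223,103.80 ÷ €10,089,903.80 = 1.6079; DFL = €10,089,903.80 ÷ €7,399,103.80 = 1.3637.
DCL = DOL × DFL = 1.6079 × 1.3637 = 2.1927.

2.19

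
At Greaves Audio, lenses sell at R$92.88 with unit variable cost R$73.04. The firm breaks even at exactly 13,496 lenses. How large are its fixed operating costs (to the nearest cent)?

R$267,760.64

Unit CM = price − variable cost = R$92.88 − R$73.04 = R$19.84.
Fixed costs = break-even units × CM = 13,496 × R$19.84 = R$267,760.64.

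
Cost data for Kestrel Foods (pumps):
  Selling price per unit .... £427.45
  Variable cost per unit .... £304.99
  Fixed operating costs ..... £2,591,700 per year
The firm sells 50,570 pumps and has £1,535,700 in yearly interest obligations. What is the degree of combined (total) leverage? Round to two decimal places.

3.00

Total contribution margin = 50,570 × £122.46 = £6,192,802.20.
EBIT = £6,192,802.20 − £2,591,700 = £3,601,102.20. Interest = £1,535,700.00.
DOL = £6,192,802.20 ÷ £3,601,102.20 = 1.7197; DFL = £3,601,102.20 ÷ £2,065,402.20 = 1.7435.
DCL = DOL × DFL = 1.7197 × 1.7435 = 2.9983.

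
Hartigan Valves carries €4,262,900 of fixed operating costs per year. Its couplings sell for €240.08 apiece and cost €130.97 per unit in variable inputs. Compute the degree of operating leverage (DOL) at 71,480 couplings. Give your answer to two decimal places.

2.21

Contribution at this volume is 71,480 × €109.11 = €7,799,182.80.
Subtracting fixed costs: EBIT = €7,799,182.80 − €4,262,900 = €3,536,282.80.
Degree of operating leverage = €7,799,182.80 / €3,536,282.80 = 2.2055.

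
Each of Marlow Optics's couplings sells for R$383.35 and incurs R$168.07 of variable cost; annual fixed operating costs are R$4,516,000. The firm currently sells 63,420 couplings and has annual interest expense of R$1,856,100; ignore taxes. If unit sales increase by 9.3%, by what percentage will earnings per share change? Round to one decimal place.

+17.4%

At 63,420 units, contribution = 63,420 × R$215.28 = R$13,653,057.60.
Operating income = contribution − fixed costs = R$13,653,057.60 − R$4,516,000 = R$9,137,057.60.
After interest of R$1,856,100.00, pre-tax earnings = R$7,280,957.60.
DCL = total CM / (EBIT − I) = R$13,653,057.60 / R$7,280,957.60 = 1.8752.
EPS therefore changes by 1.8752 × (+9.3%) = +17.4%.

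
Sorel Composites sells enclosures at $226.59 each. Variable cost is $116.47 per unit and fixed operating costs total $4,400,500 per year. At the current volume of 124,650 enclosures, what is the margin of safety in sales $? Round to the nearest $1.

Each unit contributes $226.59 − $116.47 = $110.12. Break-even units = $4,400,500 ÷ $110.12 = 39,960.95; break-even revenue = 39,960.95 × $226.59 = $9,054,752.04.
Actual sales revenue = 124,650 × $226.59 = $28,244,443.50.
Margin of safety = $28,244,443.50 − $9,054,752.04 = $19,189,691.

$19,189,691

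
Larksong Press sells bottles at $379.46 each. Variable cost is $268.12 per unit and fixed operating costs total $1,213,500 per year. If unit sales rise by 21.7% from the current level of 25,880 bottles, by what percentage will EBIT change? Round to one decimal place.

At 25,880 units, contribution = 25,880 × $111.34 = $2,881,479.20.
Operating income = contribution − fixed costs = $2,881,479.20 − $1,213,500 = $1,667,979.20.
So DOL = total CM / EBIT = $2,881,479.20 / $1,667,979.20 = 1.7275.
Operating income changes by 1.7275 × +21.7% = +37.5%.

+37.5%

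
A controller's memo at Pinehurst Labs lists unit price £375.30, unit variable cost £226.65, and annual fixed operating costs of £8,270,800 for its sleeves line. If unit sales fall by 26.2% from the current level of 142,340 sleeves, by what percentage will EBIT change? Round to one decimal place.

-43.0%

At 142,340 units, contribution = 142,340 × £148.65 = £21,158,841.00.
Operating income = contribution − fixed costs = £21,158,841.00 − £8,270,800 = £12,888,041.00.
DOL = contribution ÷ EBIT = £21,158,841.00 ÷ £12,888,041.00 = 1.6417.
Operating income changes by 1.6417 × -26.2% = -43.0%.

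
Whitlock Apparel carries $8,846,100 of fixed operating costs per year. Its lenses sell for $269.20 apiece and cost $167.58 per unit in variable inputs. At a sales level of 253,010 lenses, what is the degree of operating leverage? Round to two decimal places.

1.52

Total contribution margin = 253,010 × $101.62 = $25,710,876.20.
EBIT = $25,710,876.20 − $8,846,100 = $16,864,776.20.
DOL = contribution ÷ EBIT = $25,710,876.20 ÷ $16,864,776.20 = 1.5245.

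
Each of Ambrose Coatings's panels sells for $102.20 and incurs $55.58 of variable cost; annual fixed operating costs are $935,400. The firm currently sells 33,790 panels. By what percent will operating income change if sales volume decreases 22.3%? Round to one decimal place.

-54.9%

Contribution at this volume is 33,790 × $46.62 = $1,575,289.80.
Subtracting fixed costs: EBIT = $1,575,289.80 − $935,400 = $639,889.80.
DOL = contribution ÷ EBIT = $1,575,289.80 ÷ $639,889.80 = 2.4618.
Operating income changes by 2.4618 × -22.3% = -54.9%.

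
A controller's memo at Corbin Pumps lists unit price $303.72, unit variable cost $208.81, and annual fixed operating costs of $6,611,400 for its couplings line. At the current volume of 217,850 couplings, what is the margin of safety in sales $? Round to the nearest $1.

Each unit contributes $303.72 − $208.81 = $94.91. Break-even units = $6,611,400 ÷ $94.91 = 69,659.68; break-even revenue = 69,659.68 × $303.72 = $21,157,037.28.
Current sales = 217,850 × $303.72 = $66,165,402.00.
Margin of safety = $66,165,402.00 − $21,157,037.28 = $45,008,365.

$45,008,365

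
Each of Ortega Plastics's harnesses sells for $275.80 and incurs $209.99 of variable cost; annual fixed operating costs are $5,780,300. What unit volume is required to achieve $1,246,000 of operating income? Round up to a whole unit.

106,767 harnesses

Contribution margin per unit = $275.80 − $209.99 = $65.81.
Required volume = (fixed costs + target profit) ÷ CM = ($5,780,300 + $1,246,000) ÷ $65.81 = 106,766.45, so 106,767 harnesses.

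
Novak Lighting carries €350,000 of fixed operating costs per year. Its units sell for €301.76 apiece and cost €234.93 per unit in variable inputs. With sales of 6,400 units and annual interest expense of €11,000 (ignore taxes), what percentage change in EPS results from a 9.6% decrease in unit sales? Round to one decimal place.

-61.5%

Contribution at this volume is 6,400 × €66.83 = €427,712.00.
EBIT = €427,712.00 − €350,000 = €77,712.00.
Interest = €11,000.00, so EBIT − I = €66,712.00.
DCL = total CM / (EBIT − I) = €427,712.00 / €66,712.00 = 6.4113.
%ΔEPS = DCL × %ΔSales = 6.4113 × -9.6% = -61.5%.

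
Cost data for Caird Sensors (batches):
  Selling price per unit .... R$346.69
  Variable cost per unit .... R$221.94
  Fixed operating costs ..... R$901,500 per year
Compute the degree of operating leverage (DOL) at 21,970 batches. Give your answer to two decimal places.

At 21,970 units, contribution = 21,970 × R$124.75 = R$2,740,757.50.
Operating income = contribution − fixed costs = R$2,740,757.50 − R$901,500 = R$1,839,257.50.
Degree of operating leverage = R$2,740,757.50 / R$1,839,257.50 = 1.4901.

1.49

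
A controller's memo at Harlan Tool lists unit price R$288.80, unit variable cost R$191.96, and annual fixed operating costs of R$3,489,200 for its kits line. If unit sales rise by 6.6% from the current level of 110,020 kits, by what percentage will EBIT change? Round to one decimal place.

+9.8%

Contribution at this volume is 110,020 × R$96.84 = R$10,654,336.80.
EBIT = R$10,654,336.80 − R$3,489,200 = R$7,165,136.80.
So DOL = total CM / EBIT = R$10,654,336.80 / R$7,165,136.80 = 1.4870.
So EBIT moves 1.4870 × (+6.6%) = +9.8%.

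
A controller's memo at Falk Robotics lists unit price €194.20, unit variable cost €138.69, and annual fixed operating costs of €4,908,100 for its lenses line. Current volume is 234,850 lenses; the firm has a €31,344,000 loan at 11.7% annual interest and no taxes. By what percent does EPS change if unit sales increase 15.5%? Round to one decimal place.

+45.3%

Total contribution margin = 234,850 × €55.51 = €13,036,523.50.
EBIT = €13,036,523.50 − €4,908,100 = €8,128,423.50.
Interest = €3,667,248.00, so EBIT − I = €4,461,175.50.
Degree of combined leverage = contribution ÷ (EBIT − I) = €13,036,523.50 ÷ €4,461,175.50 = 2.9222.
%ΔEPS = DCL × %ΔSales = 2.9222 × +15.5% = +45.3%.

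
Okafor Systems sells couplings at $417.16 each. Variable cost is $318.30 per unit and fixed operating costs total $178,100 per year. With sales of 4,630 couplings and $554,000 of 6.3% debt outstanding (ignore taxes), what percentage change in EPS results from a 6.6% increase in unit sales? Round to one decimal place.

Total contribution margin = 4,630 × $98.86 = $457,721.80.
EBIT = $457,721.80 − $178,100 = $279,621.80.
After interest of $34,902.00, pre-tax earnings = $244,719.80.
Degree of combined leverage = contribution ÷ (EBIT − I) = $457,721.80 ÷ $244,719.80 = 1.8704.
%ΔEPS = DCL × %ΔSales = 1.8704 × +6.6% = +12.3%.

+12.3%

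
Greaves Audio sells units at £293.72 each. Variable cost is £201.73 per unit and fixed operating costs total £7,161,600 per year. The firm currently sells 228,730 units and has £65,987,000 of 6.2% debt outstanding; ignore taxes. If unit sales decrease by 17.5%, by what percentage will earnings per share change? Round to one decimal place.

Contribution at this volume is 228,730 × £91.99 = £21,040,872.70.
Subtracting fixed costs: EBIT = £21,040,872.70 − £7,161,600 = £13,879,272.70.
After interest of £4,091,194.00, pre-tax earnings = £9,788,078.70.
DCL = total CM / (EBIT − I) = £21,040,872.70 / £9,788,078.70 = 2.1496.
EPS therefore changes by 2.1496 × (-17.5%) = -37.6%.

-37.6%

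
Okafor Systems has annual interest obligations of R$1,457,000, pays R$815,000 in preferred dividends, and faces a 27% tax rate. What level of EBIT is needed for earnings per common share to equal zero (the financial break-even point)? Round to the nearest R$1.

R$2,573,438

Preferred dividends are paid after tax, so their pre-tax equivalent is R$815,000 ÷ (1 − 0.27) = R$1,116,438.36.
Financial break-even EBIT = interest + D_p ÷ (1 − t) = R$1,457,000 + R$1,116,438.36 = R$2,573,438.36.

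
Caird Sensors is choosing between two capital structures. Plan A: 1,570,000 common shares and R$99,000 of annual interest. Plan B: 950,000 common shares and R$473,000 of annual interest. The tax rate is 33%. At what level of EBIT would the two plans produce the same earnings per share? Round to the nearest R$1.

At indifference, (EBIT − 99,000)(1 − t)/1,570,000 = (EBIT − 473,000)(1 − t)/950,000.
The (1 − t) factor cancels: (EBIT − 99,000) × 950,000 = (EBIT − 473,000) × 1,570,000.
Solving, EBIT = (473,000·1,570,000 − 99,000·950,000) / (1,570,000 − 950,000) = 648,560,000,000 / 620,000 = 1,046,064.52.

R$1,046,065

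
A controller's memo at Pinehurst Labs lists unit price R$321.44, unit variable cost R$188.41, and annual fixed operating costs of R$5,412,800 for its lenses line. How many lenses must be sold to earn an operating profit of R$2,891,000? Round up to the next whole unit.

62,421 lenses

Unit CM = price − variable cost = R$321.44 − R$188.41 = R$133.03.
Required volume = (fixed costs + target profit) ÷ CM = (R$5,412,800 + R$2,891,000) ÷ R$133.03 = 62,420.51, so 62,421 lenses.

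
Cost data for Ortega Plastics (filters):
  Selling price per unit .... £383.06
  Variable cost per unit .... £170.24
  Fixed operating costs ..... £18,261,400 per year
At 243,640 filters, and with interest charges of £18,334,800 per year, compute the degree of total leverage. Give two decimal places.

Contribution at this volume is 243,640 × £212.82 = £51,851,464.80.
EBIT = £51,851,464.80 − £18,261,400 = £33,590,064.80. Interest = £18,334,800.00, so EBIT − I = £15,255,264.80.
Degree of total leverage = total CM / (EBIT − interest) = £51,851,464.80 / £15,255,264.80 = 3.3989.

3.40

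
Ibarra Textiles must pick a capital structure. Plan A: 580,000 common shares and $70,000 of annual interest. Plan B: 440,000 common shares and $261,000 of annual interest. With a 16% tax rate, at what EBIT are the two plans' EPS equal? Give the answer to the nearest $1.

At indifference, (EBIT − 70,000)(1 − t)/580,000 = (EBIT − 261,000)(1 − t)/440,000.
Cancelling (1 − t) and cross-multiplying: 440,000·(EBIT − 70,000) = 580,000·(EBIT − 261,000).
EBIT × (580,000 − 440,000) = 261,000 × 580,000 − 70,000 × 440,000 = 120,580,000,000, so EBIT = 120,580,000,000 ÷ 140,000 = 861,285.71.

$861,286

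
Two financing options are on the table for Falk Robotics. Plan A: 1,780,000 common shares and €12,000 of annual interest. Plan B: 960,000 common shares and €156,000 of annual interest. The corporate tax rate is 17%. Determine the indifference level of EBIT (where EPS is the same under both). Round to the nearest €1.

€324,585

Set EPS_A = EPS_B: (EBIT − €12,000)(1 − 0.17) ÷ 1,780,000 = (EBIT − €156,000)(1 − 0.17) ÷ 960,000.
The (1 − t) factor cancels: (EBIT − 12,000) × 960,000 = (EBIT − 156,000) × 1,780,000.
EBIT × (1,780,000 − 960,000) = 156,000 × 1,780,000 − 12,000 × 960,000 = 266,160,000,000, so EBIT = 266,160,000,000 ÷ 820,000 = 324,585.37.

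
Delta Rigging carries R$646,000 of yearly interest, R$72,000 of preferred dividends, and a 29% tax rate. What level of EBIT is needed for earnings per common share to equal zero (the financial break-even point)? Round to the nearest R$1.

R$747,408

Grossing the preferred dividend up to pre-tax terms: R$72,000 / (1 − 0.29) = R$101,408.45.
EPS = 0 when EBIT covers interest plus the pre-tax preferred burden: R$646,000 + R$101,408.45 = R$747,408.45.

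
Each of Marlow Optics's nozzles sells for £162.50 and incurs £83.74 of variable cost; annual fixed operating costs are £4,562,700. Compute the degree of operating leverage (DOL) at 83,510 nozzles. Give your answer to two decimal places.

At 83,510 units, contribution = 83,510 × £78.76 = £6,577,247.60.
Subtracting fixed costs: EBIT = £6,577,247.60 − £4,562,700 = £2,014,547.60.
DOL = contribution ÷ EBIT = £6,577,247.60 ÷ £2,014,547.60 = 3.2649.

3.26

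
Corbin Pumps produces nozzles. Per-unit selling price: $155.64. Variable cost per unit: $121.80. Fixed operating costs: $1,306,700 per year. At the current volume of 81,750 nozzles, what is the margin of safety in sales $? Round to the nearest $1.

$6,713,677

Contribution margin per unit = $155.64 − $121.80 = $33.84. Break-even units = $1,306,700 ÷ $33.84 = 38,614.07; break-even revenue = 38,614.07 × $155.64 = $6,009,893.26.
Current sales = 81,750 × $155.64 = $12,723,570.00.
Margin of safety = $12,723,570.00 − $6,009,893.26 = $6,713,677.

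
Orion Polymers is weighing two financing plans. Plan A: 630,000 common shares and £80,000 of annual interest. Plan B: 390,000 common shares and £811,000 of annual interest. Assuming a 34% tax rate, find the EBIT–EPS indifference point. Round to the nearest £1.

£1,998,875

At indifference, (EBIT − 80,000)(1 − t)/630,000 = (EBIT − 811,000)(1 − t)/390,000.
The (1 − t) factor cancels: (EBIT − 80,000) × 390,000 = (EBIT − 811,000) × 630,000.
EBIT × (630,000 − 390,000) = 811,000 × 630,000 − 80,000 × 390,000 = 479,730,000,000, so EBIT = 479,730,000,000 ÷ 240,000 = 1,998,875.00.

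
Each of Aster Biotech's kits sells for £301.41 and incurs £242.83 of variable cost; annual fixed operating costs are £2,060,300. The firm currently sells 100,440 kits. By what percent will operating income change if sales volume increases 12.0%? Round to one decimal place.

At 100,440 units, contribution = 100,440 × £58.58 = £5,883,775.20.
Operating income = contribution − fixed costs = £5,883,775.20 − £2,060,300 = £3,823,475.20.
DOL = contribution ÷ EBIT = £5,883,775.20 ÷ £3,823,475.20 = 1.5389.
%ΔEBIT = DOL × %ΔSales = 1.5389 × +12.0% = +18.5%.

+18.5%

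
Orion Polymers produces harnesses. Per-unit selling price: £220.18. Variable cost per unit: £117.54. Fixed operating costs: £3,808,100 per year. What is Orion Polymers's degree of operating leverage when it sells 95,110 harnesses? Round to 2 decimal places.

1.64

Total contribution margin = 95,110 × £102.64 = £9,762,090.40.
Operating income = contribution − fixed costs = £9,762,090.40 − £3,808,100 = £5,953,990.40.
DOL = contribution ÷ EBIT = £9,762,090.40 ÷ £5,953,990.40 = 1.6396.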